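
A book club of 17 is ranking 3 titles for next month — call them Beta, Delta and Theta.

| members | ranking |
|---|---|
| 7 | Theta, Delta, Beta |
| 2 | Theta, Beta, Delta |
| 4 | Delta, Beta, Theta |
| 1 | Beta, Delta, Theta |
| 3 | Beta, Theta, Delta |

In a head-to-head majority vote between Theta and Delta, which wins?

Theta

Ballots ranking Theta above Delta: 7 + 2 + 3 = 12.
Ballots ranking Delta above Theta: 17 − 12 = 5.
Theta wins the head-to-head 12–5.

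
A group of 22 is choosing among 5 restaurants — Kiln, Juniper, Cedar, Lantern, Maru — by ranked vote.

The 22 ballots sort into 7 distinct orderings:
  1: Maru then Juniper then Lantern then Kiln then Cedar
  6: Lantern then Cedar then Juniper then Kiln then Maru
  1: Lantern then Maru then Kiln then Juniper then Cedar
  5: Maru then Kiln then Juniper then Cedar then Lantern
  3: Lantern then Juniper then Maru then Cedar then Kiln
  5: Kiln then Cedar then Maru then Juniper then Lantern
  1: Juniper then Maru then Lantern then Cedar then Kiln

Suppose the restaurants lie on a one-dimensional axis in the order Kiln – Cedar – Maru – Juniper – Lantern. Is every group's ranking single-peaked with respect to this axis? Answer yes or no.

Axis positions: Kiln=1, Cedar=2, Maru=3, Juniper=4, Lantern=5.
Group 1: ranking walks positions 3-4-5-1-2; Kiln is ranked above Cedar even though Cedar lies between Kiln and the peak Maru on the axis — preferences dip and rise again. Not single-peaked.
Group 2: ranking walks positions 5-2-4-1-3; Cedar is ranked above Juniper even though Juniper lies between Cedar and the peak Lantern on the axis — preferences dip and rise again. Not single-peaked.
Group 3: ranking walks positions 5-3-1-4-2; Maru is ranked above Juniper even though Juniper lies between Maru and the peak Lantern on the axis — preferences dip and rise again. Not single-peaked.
Group 4: ranking walks positions 3-1-4-2-5; Kiln is ranked above Cedar even though Cedar lies between Kiln and the peak Maru on the axis — preferences dip and rise again. Not single-peaked.
Group 5 (peak Lantern at position 5): ranking walks positions 5-4-3-2-1, expanding outward from the peak — single-peaked.
Group 6 (peak Kiln at position 1): ranking walks positions 1-2-3-4-5, expanding outward from the peak — single-peaked.
Group 7 (peak Juniper at position 4): ranking walks positions 4-3-5-2-1, expanding outward from the peak — single-peaked.
Group 1 violates single-peakedness, so the profile is not single-peaked on this axis.

no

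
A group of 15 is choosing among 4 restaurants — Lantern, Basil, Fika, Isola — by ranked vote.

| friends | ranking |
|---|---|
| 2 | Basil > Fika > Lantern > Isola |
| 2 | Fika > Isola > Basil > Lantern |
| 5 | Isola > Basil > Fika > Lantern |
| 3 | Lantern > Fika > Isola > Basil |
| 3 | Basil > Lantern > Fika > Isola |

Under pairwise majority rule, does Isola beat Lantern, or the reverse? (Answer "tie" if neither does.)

Ballots ranking Isola above Lantern: 2 + 5 = 7.
Ballots ranking Lantern above Isola: 15 − 7 = 8.
Lantern wins the head-to-head 8–7.

Lantern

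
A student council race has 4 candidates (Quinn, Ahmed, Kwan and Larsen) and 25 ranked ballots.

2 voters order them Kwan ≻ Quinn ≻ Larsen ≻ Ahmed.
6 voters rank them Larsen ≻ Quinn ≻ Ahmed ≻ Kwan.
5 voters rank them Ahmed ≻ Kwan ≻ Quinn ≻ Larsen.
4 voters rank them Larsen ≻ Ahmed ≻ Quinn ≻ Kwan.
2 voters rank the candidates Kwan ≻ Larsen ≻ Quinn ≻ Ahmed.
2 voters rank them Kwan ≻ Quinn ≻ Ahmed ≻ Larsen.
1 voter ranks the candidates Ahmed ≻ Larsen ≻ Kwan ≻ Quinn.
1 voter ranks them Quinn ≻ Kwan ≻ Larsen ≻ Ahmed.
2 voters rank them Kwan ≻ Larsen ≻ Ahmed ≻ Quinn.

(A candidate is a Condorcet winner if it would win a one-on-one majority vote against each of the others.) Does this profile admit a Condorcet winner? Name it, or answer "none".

none

Pairwise majorities:
Quinn vs Ahmed: Quinn preferred on 2+6+2+2+1 = 13 ballots; Quinn wins 13–12.
Quinn vs Kwan: 11 to 14, Kwan.
Quinn vs Larsen: Quinn preferred on 2+5+2+1 = 10 ballots; Larsen wins 15–10.
Ahmed vs Kwan: 16 to 9, Ahmed.
Ahmed vs Larsen: Ahmed is ranked higher on 5+2+1 = 8 ballots, Larsen on 17. Larsen wins 17–8.
Kwan vs Larsen: 2+5+2+2+1+2 = 14 for Kwan, 11 for Larsen — Kwan by 14–11.
Every candidate loses at least once (Quinn loses to Kwan; Ahmed loses to Quinn; Kwan loses to Ahmed; Larsen loses to Kwan). The majority relation contains the cycle Quinn > Ahmed > Kwan > Quinn, so there is no Condorcet winner.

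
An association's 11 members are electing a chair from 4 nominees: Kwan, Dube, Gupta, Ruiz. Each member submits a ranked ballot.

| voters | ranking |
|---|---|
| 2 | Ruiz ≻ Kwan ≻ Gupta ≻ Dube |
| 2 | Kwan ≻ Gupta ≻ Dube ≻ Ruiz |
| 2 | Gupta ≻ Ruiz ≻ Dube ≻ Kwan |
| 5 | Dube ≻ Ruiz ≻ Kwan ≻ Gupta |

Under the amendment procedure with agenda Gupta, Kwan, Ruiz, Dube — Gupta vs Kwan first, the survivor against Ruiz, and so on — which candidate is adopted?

Round 1: Gupta vs Kwan — 2–9, Kwan advances.
Round 2: Kwan vs Ruiz — 2–9, Ruiz advances.
Round 3: Ruiz vs Dube — 4–7, Dube advances.
Dube survives the agenda.

Dube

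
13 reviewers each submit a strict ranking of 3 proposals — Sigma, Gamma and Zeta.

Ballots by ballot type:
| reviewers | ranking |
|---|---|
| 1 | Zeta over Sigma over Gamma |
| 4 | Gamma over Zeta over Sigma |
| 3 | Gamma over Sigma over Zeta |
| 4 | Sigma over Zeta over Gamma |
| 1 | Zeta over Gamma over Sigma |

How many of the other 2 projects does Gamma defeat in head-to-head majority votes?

2

Gamma against each rival (13 reviewers):
Gamma vs Sigma: Gamma, 8–5.
Gamma–Zeta: Gamma 7–6.
Gamma beats Sigma, Zeta — 2 pairwise wins.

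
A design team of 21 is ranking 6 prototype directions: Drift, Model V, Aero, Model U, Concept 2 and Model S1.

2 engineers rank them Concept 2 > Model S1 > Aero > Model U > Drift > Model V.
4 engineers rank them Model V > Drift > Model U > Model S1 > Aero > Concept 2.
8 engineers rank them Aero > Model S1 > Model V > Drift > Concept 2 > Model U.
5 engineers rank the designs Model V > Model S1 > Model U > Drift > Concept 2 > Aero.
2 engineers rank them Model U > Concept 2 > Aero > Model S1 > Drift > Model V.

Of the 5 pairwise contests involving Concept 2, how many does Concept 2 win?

Concept 2 against each rival (21 engineers):
Concept 2 vs Drift: Drift, 17–4.
Concept 2 vs Model V: Model V, 17–4.
Concept 2–Aero: Aero 12–9.
Concept 2 vs Model U: Concept 2 is ranked higher on 2+8 = 10 ballots, Model U on 11. Model U wins 11–10.
Concept 2 vs Model S1: Concept 2 preferred on 2+2 = 4 ballots; Model S1 wins 17–4.
Concept 2 beats no one; loses to Drift, Model V, Aero, Model U, Model S1 — 0 pairwise wins.

0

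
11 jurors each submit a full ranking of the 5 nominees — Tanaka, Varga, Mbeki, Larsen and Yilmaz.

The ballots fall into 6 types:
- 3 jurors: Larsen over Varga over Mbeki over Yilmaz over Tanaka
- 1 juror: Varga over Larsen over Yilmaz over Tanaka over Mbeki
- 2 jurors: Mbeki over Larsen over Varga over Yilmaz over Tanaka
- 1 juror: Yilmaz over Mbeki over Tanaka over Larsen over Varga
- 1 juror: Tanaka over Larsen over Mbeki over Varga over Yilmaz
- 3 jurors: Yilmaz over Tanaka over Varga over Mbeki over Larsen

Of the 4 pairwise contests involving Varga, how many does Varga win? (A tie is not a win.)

3

Varga against each rival (11 jurors):
Varga vs Tanaka: Varga wins 6–5.
Varga vs Mbeki: Varga wins 7–4.
Varga vs Larsen: Larsen wins 7–4.
Varga vs Yilmaz: Varga is ranked higher on 3+1+2+1 = 7 ballots, Yilmaz on 4. Varga wins 7–4.
Varga beats Tanaka, Mbeki, Yilmaz; loses to Larsen — 3 pairwise wins.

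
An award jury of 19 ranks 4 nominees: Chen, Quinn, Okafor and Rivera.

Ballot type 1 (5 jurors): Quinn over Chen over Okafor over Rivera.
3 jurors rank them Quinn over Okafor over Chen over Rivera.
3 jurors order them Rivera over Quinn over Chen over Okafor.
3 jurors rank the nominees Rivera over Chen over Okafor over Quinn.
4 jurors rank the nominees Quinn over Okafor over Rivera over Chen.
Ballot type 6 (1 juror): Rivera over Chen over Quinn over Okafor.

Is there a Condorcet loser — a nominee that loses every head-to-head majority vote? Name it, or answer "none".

none

Pairwise majorities:
Chen vs Quinn: Chen is ranked higher on 3+1 = 4 ballots, Quinn on 15. Quinn wins 15–4.
Chen–Okafor: Chen 12–7.
Chen vs Rivera: Rivera wins 11–8.
Quinn–Okafor: Quinn 16–3.
Quinn vs Rivera: 5+3+4 = 12 for Quinn, 7 for Rivera — Quinn by 12–7.
Okafor vs Rivera: Okafor, 12–7.
No nominee is winless: Chen beats Okafor; Quinn beats Chen; Okafor beats Rivera; Rivera beats Chen. There is no Condorcet loser.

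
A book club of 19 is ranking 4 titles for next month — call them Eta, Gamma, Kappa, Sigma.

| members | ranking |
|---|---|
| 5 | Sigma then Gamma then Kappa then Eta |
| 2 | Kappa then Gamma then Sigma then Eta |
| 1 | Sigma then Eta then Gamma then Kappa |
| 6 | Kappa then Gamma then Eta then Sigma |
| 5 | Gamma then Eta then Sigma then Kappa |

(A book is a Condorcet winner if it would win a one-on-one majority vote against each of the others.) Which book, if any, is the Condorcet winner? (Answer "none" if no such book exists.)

Gamma

Pairwise majorities:
Eta vs Gamma: 1 for Eta, 18 for Gamma — Gamma by 18–1.
Eta vs Kappa: Eta preferred on 1+5 = 6 ballots; Kappa wins 13–6.
Eta vs Sigma: Eta is ranked higher on 6+5 = 11 ballots, Sigma on 8. Eta wins 11–8.
Gamma vs Kappa: Gamma is ranked higher on 5+1+5 = 11 ballots, Kappa on 8. Gamma wins 11–8.
Gamma vs Sigma: Gamma preferred on 2+6+5 = 13 ballots; Gamma wins 13–6.
Kappa vs Sigma: Kappa is ranked higher on 2+6 = 8 ballots, Sigma on 11. Sigma wins 11–8.
Gamma wins every pairwise contest, so Gamma is the Condorcet winner.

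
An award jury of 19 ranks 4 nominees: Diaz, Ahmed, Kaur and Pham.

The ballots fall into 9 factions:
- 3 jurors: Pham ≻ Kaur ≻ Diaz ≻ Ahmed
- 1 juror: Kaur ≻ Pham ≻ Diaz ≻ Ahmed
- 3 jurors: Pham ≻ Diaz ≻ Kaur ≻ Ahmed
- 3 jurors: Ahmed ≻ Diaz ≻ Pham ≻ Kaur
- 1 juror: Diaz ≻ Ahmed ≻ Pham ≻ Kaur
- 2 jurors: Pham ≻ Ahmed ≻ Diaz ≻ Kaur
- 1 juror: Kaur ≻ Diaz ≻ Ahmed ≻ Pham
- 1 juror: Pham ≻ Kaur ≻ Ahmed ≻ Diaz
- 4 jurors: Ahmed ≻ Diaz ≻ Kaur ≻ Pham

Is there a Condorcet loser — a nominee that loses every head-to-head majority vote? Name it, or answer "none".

Kaur

Pairwise majorities:
Diaz vs Ahmed: Diaz preferred on 3+1+3+1+1 = 9 ballots; Ahmed wins 10–9.
Diaz vs Kaur: Diaz is ranked higher on 3+3+1+2+4 = 13 ballots, Kaur on 6. Diaz wins 13–6.
Diaz–Pham: Pham 10–9.
Ahmed vs Kaur: Ahmed is ranked higher on 3+1+2+4 = 10 ballots, Kaur on 9. Ahmed wins 10–9.
Ahmed vs Pham: Pham, 10–9.
Kaur–Pham: Pham 13–6.
Kaur loses to every other nominee — it is the Condorcet loser.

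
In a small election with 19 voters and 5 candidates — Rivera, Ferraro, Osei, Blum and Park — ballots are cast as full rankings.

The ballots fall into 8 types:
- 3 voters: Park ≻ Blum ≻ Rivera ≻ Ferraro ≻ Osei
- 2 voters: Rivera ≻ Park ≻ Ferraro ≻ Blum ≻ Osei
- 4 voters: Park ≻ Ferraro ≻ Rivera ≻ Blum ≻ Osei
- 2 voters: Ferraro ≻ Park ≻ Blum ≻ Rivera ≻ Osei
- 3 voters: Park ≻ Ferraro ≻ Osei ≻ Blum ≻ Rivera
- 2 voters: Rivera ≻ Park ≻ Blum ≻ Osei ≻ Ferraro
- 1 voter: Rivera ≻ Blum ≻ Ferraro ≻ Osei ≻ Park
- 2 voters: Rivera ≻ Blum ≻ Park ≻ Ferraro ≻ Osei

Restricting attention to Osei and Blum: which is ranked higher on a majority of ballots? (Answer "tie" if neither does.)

Blum

Ballots ranking Osei above Blum: 3.
Ballots ranking Blum above Osei: 19 − 3 = 16.
Blum wins the head-to-head 16–3.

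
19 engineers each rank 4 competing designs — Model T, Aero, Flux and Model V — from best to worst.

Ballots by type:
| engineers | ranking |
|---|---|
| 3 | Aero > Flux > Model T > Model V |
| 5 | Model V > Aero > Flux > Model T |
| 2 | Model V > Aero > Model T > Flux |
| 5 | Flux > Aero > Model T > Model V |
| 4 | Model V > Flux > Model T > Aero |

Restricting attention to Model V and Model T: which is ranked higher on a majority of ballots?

Ballots ranking Model V above Model T: 5 + 2 + 4 = 11.
Ballots ranking Model T above Model V: 19 − 11 = 8.
Model V wins the head-to-head 11–8.

Model V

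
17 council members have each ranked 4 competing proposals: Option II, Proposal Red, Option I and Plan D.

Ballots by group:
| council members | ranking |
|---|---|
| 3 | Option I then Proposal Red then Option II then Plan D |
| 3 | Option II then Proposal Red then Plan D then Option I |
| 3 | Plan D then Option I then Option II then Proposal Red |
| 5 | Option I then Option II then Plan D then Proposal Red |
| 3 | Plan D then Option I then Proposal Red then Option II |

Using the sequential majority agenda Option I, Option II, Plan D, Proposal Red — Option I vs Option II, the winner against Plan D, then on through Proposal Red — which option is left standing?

Round 1: Option I vs Option II — 14–3, Option I advances.
Round 2: Option I vs Plan D — 8–9, Plan D advances.
Round 3: Plan D vs Proposal Red — 11–6, Plan D advances.
Plan D survives the agenda.

Plan D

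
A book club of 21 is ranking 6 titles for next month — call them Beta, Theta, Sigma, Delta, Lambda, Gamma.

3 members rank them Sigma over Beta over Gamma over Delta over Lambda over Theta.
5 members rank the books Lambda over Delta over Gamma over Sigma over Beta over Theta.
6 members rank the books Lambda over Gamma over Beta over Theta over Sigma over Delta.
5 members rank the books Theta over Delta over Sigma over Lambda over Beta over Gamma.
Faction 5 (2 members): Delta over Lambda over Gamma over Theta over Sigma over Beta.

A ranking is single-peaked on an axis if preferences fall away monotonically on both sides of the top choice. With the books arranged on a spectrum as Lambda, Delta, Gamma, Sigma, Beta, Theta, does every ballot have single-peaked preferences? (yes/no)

no

Axis positions: Lambda=1, Delta=2, Gamma=3, Sigma=4, Beta=5, Theta=6.
Faction 1 (peak Sigma at position 4): ranking walks positions 4-5-3-2-1-6, expanding outward from the peak — single-peaked.
Faction 2 (peak Lambda at position 1): ranking walks positions 1-2-3-4-5-6, expanding outward from the peak — single-peaked.
Faction 3: ranking walks positions 1-3-5-6-4-2; Gamma is ranked above Delta even though Delta lies between Gamma and the peak Lambda on the axis — preferences dip and rise again. Not single-peaked.
Faction 4: ranking walks positions 6-2-4-1-5-3; Delta is ranked above Beta even though Beta lies between Delta and the peak Theta on the axis — preferences dip and rise again. Not single-peaked.
Faction 5: ranking walks positions 2-1-3-6-4-5; Theta is ranked above Sigma even though Sigma lies between Theta and the peak Delta on the axis — preferences dip and rise again. Not single-peaked.
Faction 3 violates single-peakedness, so the profile is not single-peaked on this axis.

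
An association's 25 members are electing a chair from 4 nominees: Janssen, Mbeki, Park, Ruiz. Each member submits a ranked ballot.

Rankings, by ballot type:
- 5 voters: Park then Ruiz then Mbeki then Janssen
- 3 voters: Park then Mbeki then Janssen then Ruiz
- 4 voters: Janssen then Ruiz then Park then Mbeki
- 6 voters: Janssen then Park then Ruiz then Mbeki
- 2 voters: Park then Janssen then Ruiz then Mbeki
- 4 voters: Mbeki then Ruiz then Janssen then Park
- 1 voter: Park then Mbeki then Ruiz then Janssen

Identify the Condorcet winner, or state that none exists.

Check each pair by majority over 25 ballots:
Janssen–Mbeki: Mbeki 13–12.
Janssen vs Park: Janssen wins 14–11.
Janssen vs Ruiz: Janssen wins 15–10.
Mbeki vs Park: Park, 21–4.
Mbeki vs Ruiz: Ruiz wins 17–8.
Park–Ruiz: Park 17–8.
No candidate is unbeaten: Janssen loses to Mbeki; Mbeki loses to Park; Park loses to Janssen; Ruiz loses to Janssen. In particular Janssen → Park → Mbeki → Janssen is a majority cycle — no Condorcet winner exists.

none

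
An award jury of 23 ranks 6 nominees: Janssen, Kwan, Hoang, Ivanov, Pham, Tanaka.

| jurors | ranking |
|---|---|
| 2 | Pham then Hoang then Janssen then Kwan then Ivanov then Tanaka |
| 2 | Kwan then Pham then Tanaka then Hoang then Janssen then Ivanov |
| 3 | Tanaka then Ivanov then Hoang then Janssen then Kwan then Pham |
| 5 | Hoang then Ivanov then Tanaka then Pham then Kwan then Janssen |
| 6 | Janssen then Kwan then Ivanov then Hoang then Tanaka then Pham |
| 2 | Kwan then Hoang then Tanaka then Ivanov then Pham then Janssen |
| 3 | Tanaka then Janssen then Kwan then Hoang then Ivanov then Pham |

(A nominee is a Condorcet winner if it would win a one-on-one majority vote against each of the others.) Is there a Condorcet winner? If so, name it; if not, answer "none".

none

Pairwise majorities:
Janssen vs Kwan: 14 to 9, Janssen.
Janssen vs Hoang: 9 to 14, Hoang.
Janssen vs Ivanov: 2+2+6+3 = 13 for Janssen, 10 for Ivanov — Janssen by 13–10.
Janssen vs Pham: Janssen preferred on 3+6+3 = 12 ballots; Janssen wins 12–11.
Janssen vs Tanaka: Janssen is ranked higher on 2+6 = 8 ballots, Tanaka on 15. Tanaka wins 15–8.
Kwan vs Hoang: Kwan preferred on 2+6+2+3 = 13 ballots; Kwan wins 13–10.
Kwan vs Ivanov: Kwan preferred on 2+2+6+2+3 = 15 ballots; Kwan wins 15–8.
Kwan vs Pham: 2+3+6+2+3 = 16 for Kwan, 7 for Pham — Kwan by 16–7.
Kwan vs Tanaka: 2+2+6+2 = 12 for Kwan, 11 for Tanaka — Kwan by 12–11.
Hoang vs Ivanov: Hoang preferred on 2+2+5+2+3 = 14 ballots; Hoang wins 14–9.
Hoang vs Pham: 3+5+6+2+3 = 19 for Hoang, 4 for Pham — Hoang by 19–4.
Hoang vs Tanaka: Hoang is ranked higher on 2+5+6+2 = 15 ballots, Tanaka on 8. Hoang wins 15–8.
Ivanov vs Pham: 3+5+6+2+3 = 19 for Ivanov, 4 for Pham — Ivanov by 19–4.
Ivanov vs Tanaka: Ivanov is ranked higher on 2+5+6 = 13 ballots, Tanaka on 10. Ivanov wins 13–10.
Pham vs Tanaka: 4 to 19, Tanaka.
Each nominee drops at least one matchup (Janssen loses to Hoang; Kwan loses to Janssen; Hoang loses to Kwan; Ivanov loses to Janssen; Pham loses to Janssen; Tanaka loses to Kwan); the cycle Janssen > Kwan > Hoang > Janssen rules out a Condorcet winner.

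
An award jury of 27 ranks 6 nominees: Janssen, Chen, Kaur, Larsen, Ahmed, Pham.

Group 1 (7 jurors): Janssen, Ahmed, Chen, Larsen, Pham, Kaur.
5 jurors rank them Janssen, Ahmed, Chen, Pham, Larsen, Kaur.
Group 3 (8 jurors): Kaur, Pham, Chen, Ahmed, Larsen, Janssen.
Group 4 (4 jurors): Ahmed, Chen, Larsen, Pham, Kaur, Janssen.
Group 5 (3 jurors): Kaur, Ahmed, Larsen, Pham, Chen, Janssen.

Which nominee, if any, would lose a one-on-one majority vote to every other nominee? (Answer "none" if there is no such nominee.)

Pairwise majorities:
Janssen–Chen: Chen 15–12.
Janssen vs Kaur: 12 to 15, Kaur.
Janssen vs Larsen: Larsen wins 15–12.
Janssen vs Ahmed: Janssen is ranked higher on 7+5 = 12 ballots, Ahmed on 15. Ahmed wins 15–12.
Janssen vs Pham: Janssen is ranked higher on 7+5 = 12 ballots, Pham on 15. Pham wins 15–12.
Chen vs Kaur: Chen is ranked higher on 7+5+4 = 16 ballots, Kaur on 11. Chen wins 16–11.
Chen vs Larsen: 24 to 3, Chen.
Chen vs Ahmed: 8 for Chen, 19 for Ahmed — Ahmed by 19–8.
Chen vs Pham: 16 to 11, Chen.
Kaur vs Larsen: 11 to 16, Larsen.
Kaur vs Ahmed: Kaur is ranked higher on 8+3 = 11 ballots, Ahmed on 16. Ahmed wins 16–11.
Kaur vs Pham: 11 to 16, Pham.
Larsen vs Ahmed: Larsen preferred on 0 ballots; Ahmed wins 27–0.
Larsen vs Pham: Larsen, 14–13.
Ahmed vs Pham: Ahmed, 19–8.
Only Janssen has no wins; Janssen is the Condorcet loser.

Janssen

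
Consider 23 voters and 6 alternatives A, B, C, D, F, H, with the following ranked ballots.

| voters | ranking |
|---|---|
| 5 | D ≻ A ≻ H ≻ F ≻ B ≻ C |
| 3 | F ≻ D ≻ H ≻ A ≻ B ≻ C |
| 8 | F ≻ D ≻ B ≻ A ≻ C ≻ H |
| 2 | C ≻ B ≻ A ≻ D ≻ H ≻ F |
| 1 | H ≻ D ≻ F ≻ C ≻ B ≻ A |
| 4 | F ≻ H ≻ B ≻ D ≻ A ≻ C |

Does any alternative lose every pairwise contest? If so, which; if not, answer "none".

C

Pairwise majorities:
A vs B: A preferred on 5+3 = 8 ballots; B wins 15–8.
A vs C: 5+3+8+4 = 20 for A, 3 for C — A by 20–3.
A vs D: D, 21–2.
A vs F: A preferred on 5+2 = 7 ballots; F wins 16–7.
A–H: A 15–8.
B–C: B 20–3.
B vs D: 2+4 = 6 for B, 17 for D — D by 17–6.
B vs F: 2 for B, 21 for F — F by 21–2.
B vs H: 10 to 13, H.
C vs D: D wins 21–2.
C vs F: 2 for C, 21 for F — F by 21–2.
C vs H: C is ranked higher on 8+2 = 10 ballots, H on 13. H wins 13–10.
D vs F: F, 15–8.
D vs H: 18 to 5, D.
F–H: F 15–8.
C loses to every other alternative — it is the Condorcet loser.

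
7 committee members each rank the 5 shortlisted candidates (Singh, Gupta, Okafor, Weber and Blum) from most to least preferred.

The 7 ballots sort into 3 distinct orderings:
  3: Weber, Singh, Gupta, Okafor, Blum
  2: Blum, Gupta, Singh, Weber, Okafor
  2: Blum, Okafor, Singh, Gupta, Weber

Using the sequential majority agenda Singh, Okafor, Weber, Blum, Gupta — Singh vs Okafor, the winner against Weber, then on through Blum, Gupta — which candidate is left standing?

Round 1: Singh vs Okafor — 5–2, Singh advances.
Round 2: Singh vs Weber — 4–3, Singh advances.
Round 3: Singh vs Blum — 3–4, Blum advances.
Round 4: Blum vs Gupta — 4–3, Blum advances.
Blum survives the agenda.

Blum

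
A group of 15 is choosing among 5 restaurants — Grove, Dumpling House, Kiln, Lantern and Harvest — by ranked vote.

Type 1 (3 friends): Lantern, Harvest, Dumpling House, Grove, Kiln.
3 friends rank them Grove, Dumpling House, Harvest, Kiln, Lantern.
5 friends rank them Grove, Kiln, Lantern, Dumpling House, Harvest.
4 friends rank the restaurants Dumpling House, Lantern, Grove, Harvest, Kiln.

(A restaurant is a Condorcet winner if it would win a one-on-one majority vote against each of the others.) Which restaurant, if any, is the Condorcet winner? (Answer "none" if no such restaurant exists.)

Grove

Head-to-head results (15 friends):
Grove vs Dumpling House: Grove, 8–7.
Grove vs Kiln: Grove, 15–0.
Grove–Lantern: Grove 8–7.
Grove vs Harvest: Grove wins 12–3.
Dumpling House vs Kiln: Dumpling House wins 10–5.
Dumpling House–Lantern: Lantern 8–7.
Dumpling House vs Harvest: Dumpling House, 12–3.
Kiln vs Lantern: Kiln, 8–7.
Kiln–Harvest: Harvest 10–5.
Lantern vs Harvest: Lantern wins 12–3.
Grove wins every pairwise contest, so Grove is the Condorcet winner.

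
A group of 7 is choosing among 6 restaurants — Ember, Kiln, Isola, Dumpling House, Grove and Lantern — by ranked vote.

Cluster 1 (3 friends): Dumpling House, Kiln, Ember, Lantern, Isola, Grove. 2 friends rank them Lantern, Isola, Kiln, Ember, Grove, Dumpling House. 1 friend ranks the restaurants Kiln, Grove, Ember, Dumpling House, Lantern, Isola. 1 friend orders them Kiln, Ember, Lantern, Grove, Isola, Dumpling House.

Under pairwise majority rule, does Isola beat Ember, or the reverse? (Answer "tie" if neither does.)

Ember

Ballots ranking Isola above Ember: 2.
Ballots ranking Ember above Isola: 7 − 2 = 5.
Ember wins the head-to-head 5–2.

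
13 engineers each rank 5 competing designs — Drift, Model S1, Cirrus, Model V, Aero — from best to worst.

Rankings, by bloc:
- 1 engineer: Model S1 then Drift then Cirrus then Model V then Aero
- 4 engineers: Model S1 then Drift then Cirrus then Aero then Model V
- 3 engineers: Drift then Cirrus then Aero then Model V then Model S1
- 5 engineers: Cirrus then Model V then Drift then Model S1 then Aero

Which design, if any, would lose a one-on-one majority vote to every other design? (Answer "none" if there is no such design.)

Pairwise majorities:
Drift–Model S1: Drift 8–5.
Drift vs Cirrus: Drift is ranked higher on 1+4+3 = 8 ballots, Cirrus on 5. Drift wins 8–5.
Drift vs Model V: Drift, 8–5.
Drift vs Aero: Drift, 13–0.
Model S1 vs Cirrus: Cirrus, 8–5.
Model S1 vs Model V: Model S1 preferred on 1+4 = 5 ballots; Model V wins 8–5.
Model S1 vs Aero: Model S1 is ranked higher on 1+4+5 = 10 ballots, Aero on 3. Model S1 wins 10–3.
Cirrus vs Model V: Cirrus preferred on 1+4+3+5 = 13 ballots; Cirrus wins 13–0.
Cirrus–Aero: Cirrus 13–0.
Model V vs Aero: 6 to 7, Aero.
Each design has at least one pairwise win (Drift beats Model S1; Model S1 beats Aero; Cirrus beats Model S1; Model V beats Model S1; Aero beats Model V) — no Condorcet loser.

none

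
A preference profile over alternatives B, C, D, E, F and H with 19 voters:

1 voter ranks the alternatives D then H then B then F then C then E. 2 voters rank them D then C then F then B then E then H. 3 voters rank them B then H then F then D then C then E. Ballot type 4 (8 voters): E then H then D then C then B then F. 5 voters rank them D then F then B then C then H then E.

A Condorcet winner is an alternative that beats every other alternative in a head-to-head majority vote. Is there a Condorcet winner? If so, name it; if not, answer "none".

Check each pair by majority over 19 ballots:
B vs C: C, 10–9.
B–D: D 16–3.
B vs E: B, 11–8.
B vs F: B wins 12–7.
B vs H: B wins 10–9.
C vs D: D, 19–0.
C vs E: C, 11–8.
C vs F: C wins 10–9.
C vs H: H wins 12–7.
D vs E: D, 11–8.
D vs F: D wins 16–3.
D vs H: H wins 11–8.
E–F: F 11–8.
E vs H: E, 10–9.
F vs H: H, 12–7.
Every alternative loses at least once (B loses to C; C loses to D; D loses to H; E loses to B; F loses to B; H loses to B). The majority relation contains the cycle B beats H beats C beats B, so there is no Condorcet winner.

none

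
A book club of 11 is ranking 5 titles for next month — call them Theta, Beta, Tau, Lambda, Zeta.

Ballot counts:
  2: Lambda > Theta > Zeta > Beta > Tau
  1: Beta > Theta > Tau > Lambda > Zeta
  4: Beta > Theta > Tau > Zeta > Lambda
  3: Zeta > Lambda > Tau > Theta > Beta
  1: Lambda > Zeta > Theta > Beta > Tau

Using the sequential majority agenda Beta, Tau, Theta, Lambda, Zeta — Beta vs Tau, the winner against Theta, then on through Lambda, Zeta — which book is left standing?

Zeta

Round 1: Beta vs Tau — 8–3, Beta advances.
Round 2: Beta vs Theta — 5–6, Theta advances.
Round 3: Theta vs Lambda — 5–6, Lambda advances.
Round 4: Lambda vs Zeta — 4–7, Zeta advances.
Zeta survives the agenda.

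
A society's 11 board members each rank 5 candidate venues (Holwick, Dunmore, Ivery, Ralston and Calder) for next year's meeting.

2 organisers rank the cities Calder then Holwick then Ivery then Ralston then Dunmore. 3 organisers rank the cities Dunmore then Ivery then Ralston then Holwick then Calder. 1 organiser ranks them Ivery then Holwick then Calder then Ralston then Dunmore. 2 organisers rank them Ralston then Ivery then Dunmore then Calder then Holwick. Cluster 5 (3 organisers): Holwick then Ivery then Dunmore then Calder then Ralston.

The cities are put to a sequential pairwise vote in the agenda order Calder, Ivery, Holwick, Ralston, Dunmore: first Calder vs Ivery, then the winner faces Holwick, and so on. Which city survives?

Round 1: Calder vs Ivery — 2–9, Ivery advances.
Round 2: Ivery vs Holwick — 6–5, Ivery advances.
Round 3: Ivery vs Ralston — 9–2, Ivery advances.
Round 4: Ivery vs Dunmore — 8–3, Ivery advances.
The agenda winner is Ivery.

Ivery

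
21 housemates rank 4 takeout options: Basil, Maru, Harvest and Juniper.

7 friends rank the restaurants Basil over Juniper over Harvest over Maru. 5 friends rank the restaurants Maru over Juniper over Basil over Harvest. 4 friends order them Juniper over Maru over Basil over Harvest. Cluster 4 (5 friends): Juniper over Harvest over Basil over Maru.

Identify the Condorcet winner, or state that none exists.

Pairwise majorities:
Basil vs Maru: Basil, 12–9.
Basil vs Harvest: 7+5+4 = 16 for Basil, 5 for Harvest — Basil by 16–5.
Basil vs Juniper: 7 for Basil, 14 for Juniper — Juniper by 14–7.
Maru vs Harvest: Harvest, 12–9.
Maru vs Juniper: Maru is ranked higher on 5 ballots, Juniper on 16. Juniper wins 16–5.
Harvest vs Juniper: Harvest preferred on 0 ballots; Juniper wins 21–0.
Juniper beats each of Basil, Maru, Harvest — Juniper is the Condorcet winner.

Juniper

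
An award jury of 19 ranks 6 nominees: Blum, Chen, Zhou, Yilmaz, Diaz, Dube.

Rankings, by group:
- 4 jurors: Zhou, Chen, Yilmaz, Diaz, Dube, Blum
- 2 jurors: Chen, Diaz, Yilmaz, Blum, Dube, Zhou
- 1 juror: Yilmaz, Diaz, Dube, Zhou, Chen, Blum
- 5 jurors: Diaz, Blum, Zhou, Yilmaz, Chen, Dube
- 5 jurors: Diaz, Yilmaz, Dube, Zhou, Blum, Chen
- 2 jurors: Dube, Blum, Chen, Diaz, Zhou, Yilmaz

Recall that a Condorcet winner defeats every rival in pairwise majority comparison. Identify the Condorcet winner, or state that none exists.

Diaz

Check each pair by majority over 19 ballots:
Blum vs Chen: 5+5+2 = 12 for Blum, 7 for Chen — Blum by 12–7.
Blum vs Zhou: Blum preferred on 2+5+2 = 9 ballots; Zhou wins 10–9.
Blum vs Yilmaz: Blum preferred on 5+2 = 7 ballots; Yilmaz wins 12–7.
Blum vs Diaz: 2 to 17, Diaz.
Blum vs Dube: Blum is ranked higher on 2+5 = 7 ballots, Dube on 12. Dube wins 12–7.
Chen vs Zhou: 4 to 15, Zhou.
Chen vs Yilmaz: 4+2+2 = 8 for Chen, 11 for Yilmaz — Yilmaz by 11–8.
Chen vs Diaz: 8 to 11, Diaz.
Chen vs Dube: Chen preferred on 4+2+5 = 11 ballots; Chen wins 11–8.
Zhou vs Yilmaz: Zhou is ranked higher on 4+5+2 = 11 ballots, Yilmaz on 8. Zhou wins 11–8.
Zhou vs Diaz: Zhou is ranked higher on 4 ballots, Diaz on 15. Diaz wins 15–4.
Zhou vs Dube: Zhou is ranked higher on 4+5 = 9 ballots, Dube on 10. Dube wins 10–9.
Yilmaz vs Diaz: 5 to 14, Diaz.
Yilmaz vs Dube: Yilmaz is ranked higher on 4+2+1+5+5 = 17 ballots, Dube on 2. Yilmaz wins 17–2.
Diaz vs Dube: 4+2+1+5+5 = 17 for Diaz, 2 for Dube — Diaz by 17–2.
Diaz wins every pairwise contest, so Diaz is the Condorcet winner.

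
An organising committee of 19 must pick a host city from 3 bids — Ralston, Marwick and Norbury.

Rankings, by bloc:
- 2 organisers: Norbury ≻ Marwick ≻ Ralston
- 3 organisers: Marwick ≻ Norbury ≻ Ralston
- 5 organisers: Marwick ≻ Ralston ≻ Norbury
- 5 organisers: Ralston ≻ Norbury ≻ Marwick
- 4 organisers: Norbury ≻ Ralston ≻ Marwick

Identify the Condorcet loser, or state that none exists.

none

Pairwise majorities:
Ralston–Marwick: Marwick 10–9.
Ralston–Norbury: Ralston 10–9.
Marwick–Norbury: Norbury 11–8.
Every city wins at least one matchup (Ralston beats Norbury; Marwick beats Ralston; Norbury beats Marwick), so there is no Condorcet loser.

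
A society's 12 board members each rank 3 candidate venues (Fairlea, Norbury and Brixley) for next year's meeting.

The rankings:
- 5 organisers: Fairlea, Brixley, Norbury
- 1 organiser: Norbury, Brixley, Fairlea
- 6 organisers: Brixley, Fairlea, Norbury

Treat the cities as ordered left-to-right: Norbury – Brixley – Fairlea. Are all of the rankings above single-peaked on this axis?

yes

Axis positions: Norbury=1, Brixley=2, Fairlea=3.
Bloc 1 (peak Fairlea at position 3): ranking walks positions 3-2-1, expanding outward from the peak — single-peaked.
Bloc 2 (peak Norbury at position 1): ranking walks positions 1-2-3, expanding outward from the peak — single-peaked.
Bloc 3 (peak Brixley at position 2): ranking walks positions 2-3-1, expanding outward from the peak — single-peaked.
Every ranking is single-peaked on this axis.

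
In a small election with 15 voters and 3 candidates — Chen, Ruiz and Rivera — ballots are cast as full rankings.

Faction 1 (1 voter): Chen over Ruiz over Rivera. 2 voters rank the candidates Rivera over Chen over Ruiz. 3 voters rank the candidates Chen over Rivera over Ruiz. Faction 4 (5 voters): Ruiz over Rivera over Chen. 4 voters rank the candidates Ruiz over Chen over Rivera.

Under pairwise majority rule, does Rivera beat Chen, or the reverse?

Chen

Ballots ranking Rivera above Chen: 2 + 5 = 7.
Ballots ranking Chen above Rivera: 15 − 7 = 8.
Chen wins the head-to-head 8–7.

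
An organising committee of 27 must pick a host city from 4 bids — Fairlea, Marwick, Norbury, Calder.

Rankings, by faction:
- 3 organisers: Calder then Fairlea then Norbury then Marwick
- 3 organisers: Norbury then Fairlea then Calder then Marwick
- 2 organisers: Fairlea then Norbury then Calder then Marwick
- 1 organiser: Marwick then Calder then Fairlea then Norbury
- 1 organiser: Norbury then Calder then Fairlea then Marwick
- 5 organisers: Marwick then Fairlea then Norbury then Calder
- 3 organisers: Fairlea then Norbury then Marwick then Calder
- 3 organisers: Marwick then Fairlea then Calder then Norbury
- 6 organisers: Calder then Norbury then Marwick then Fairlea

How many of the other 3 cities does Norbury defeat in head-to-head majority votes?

2

Norbury against each rival (27 organisers):
Norbury vs Fairlea: Fairlea wins 17–10.
Norbury vs Marwick: Norbury, 18–9.
Norbury vs Calder: Norbury preferred on 3+2+1+5+3 = 14 ballots; Norbury wins 14–13.
Norbury beats Marwick, Calder; loses to Fairlea — 2 pairwise wins.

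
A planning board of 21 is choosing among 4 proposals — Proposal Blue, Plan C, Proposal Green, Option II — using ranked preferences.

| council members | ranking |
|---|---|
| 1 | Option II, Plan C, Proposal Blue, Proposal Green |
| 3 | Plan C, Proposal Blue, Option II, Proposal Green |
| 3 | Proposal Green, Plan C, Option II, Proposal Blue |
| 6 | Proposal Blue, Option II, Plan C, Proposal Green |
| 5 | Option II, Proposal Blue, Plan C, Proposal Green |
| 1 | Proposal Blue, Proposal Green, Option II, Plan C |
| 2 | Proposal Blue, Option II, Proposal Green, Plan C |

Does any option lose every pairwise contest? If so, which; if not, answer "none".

Proposal Green

Pairwise majorities:
Proposal Blue vs Plan C: Proposal Blue is ranked higher on 6+5+1+2 = 14 ballots, Plan C on 7. Proposal Blue wins 14–7.
Proposal Blue–Proposal Green: Proposal Blue 18–3.
Proposal Blue vs Option II: 12 to 9, Proposal Blue.
Plan C vs Proposal Green: Plan C preferred on 1+3+6+5 = 15 ballots; Plan C wins 15–6.
Plan C–Option II: Option II 15–6.
Proposal Green vs Option II: 4 to 17, Option II.
Proposal Green is beaten in every head-to-head and is the Condorcet loser.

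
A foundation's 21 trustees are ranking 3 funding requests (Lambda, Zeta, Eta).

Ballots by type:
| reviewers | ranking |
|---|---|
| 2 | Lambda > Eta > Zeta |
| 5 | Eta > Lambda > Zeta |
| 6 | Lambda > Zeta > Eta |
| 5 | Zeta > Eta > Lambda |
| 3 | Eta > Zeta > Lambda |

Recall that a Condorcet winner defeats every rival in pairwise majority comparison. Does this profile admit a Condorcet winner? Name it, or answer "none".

Head-to-head results (21 reviewers):
Lambda vs Zeta: Lambda preferred on 2+5+6 = 13 ballots; Lambda wins 13–8.
Lambda vs Eta: 2+6 = 8 for Lambda, 13 for Eta — Eta by 13–8.
Zeta vs Eta: Zeta preferred on 6+5 = 11 ballots; Zeta wins 11–10.
Each project drops at least one matchup (Lambda loses to Eta; Zeta loses to Lambda; Eta loses to Zeta); the cycle Lambda > Zeta > Eta > Lambda rules out a Condorcet winner.

none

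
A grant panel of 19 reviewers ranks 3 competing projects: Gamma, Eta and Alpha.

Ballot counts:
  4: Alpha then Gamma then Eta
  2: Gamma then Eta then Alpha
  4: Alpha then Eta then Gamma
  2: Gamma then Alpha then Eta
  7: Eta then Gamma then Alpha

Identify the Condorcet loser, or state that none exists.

Pairwise majorities:
Gamma–Eta: Eta 11–8.
Gamma vs Alpha: 2+2+7 = 11 for Gamma, 8 for Alpha — Gamma by 11–8.
Eta vs Alpha: Eta is ranked higher on 2+7 = 9 ballots, Alpha on 10. Alpha wins 10–9.
Each project has at least one pairwise win (Gamma beats Alpha; Eta beats Gamma; Alpha beats Eta) — no Condorcet loser.

none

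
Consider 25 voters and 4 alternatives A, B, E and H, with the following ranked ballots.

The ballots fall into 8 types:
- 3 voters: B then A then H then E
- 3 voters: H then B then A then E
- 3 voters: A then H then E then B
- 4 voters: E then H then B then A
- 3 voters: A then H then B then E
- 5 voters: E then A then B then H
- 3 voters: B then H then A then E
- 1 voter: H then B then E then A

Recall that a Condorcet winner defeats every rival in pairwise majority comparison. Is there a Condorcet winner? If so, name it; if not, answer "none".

none

Check each pair by majority over 25 ballots:
A vs B: A preferred on 3+3+5 = 11 ballots; B wins 14–11.
A vs E: 15 to 10, A.
A vs H: A is ranked higher on 3+3+3+5 = 14 ballots, H on 11. A wins 14–11.
B vs E: 13 to 12, B.
B vs H: B preferred on 3+5+3 = 11 ballots; H wins 14–11.
E vs H: E preferred on 4+5 = 9 ballots; H wins 16–9.
No alternative is unbeaten: A loses to B; B loses to H; E loses to A; H loses to A. In particular A → H → B → A is a majority cycle — no Condorcet winner exists.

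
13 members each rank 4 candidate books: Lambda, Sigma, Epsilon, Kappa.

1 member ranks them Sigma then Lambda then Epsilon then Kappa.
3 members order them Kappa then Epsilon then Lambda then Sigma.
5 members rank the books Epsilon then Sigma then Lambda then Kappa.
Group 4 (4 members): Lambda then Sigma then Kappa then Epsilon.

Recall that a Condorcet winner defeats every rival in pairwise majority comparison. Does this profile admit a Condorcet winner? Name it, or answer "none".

Pairwise majorities:
Lambda vs Sigma: Lambda wins 7–6.
Lambda–Epsilon: Epsilon 8–5.
Lambda vs Kappa: Lambda wins 10–3.
Sigma vs Epsilon: Epsilon, 8–5.
Sigma vs Kappa: Sigma wins 10–3.
Epsilon vs Kappa: Kappa, 7–6.
Each book drops at least one matchup (Lambda loses to Epsilon; Sigma loses to Lambda; Epsilon loses to Kappa; Kappa loses to Lambda); the cycle Lambda beats Kappa beats Epsilon beats Lambda rules out a Condorcet winner.

none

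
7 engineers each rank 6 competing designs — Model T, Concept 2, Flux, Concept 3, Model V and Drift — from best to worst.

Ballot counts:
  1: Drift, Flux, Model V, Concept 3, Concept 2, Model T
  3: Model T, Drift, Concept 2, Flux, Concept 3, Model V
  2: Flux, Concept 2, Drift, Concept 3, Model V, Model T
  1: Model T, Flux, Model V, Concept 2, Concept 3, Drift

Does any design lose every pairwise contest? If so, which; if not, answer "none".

Pairwise majorities:
Model T vs Concept 2: Model T preferred on 3+1 = 4 ballots; Model T wins 4–3.
Model T vs Flux: 4 to 3, Model T.
Model T–Concept 3: Model T 4–3.
Model T vs Model V: 3+1 = 4 for Model T, 3 for Model V — Model T by 4–3.
Model T vs Drift: 3+1 = 4 for Model T, 3 for Drift — Model T by 4–3.
Concept 2 vs Flux: Flux wins 4–3.
Concept 2 vs Concept 3: Concept 2 is ranked higher on 3+2+1 = 6 ballots, Concept 3 on 1. Concept 2 wins 6–1.
Concept 2 vs Model V: Concept 2 preferred on 3+2 = 5 ballots; Concept 2 wins 5–2.
Concept 2 vs Drift: Drift wins 4–3.
Flux vs Concept 3: Flux is ranked higher on 1+3+2+1 = 7 ballots, Concept 3 on 0. Flux wins 7–0.
Flux–Model V: Flux 7–0.
Flux vs Drift: 3 to 4, Drift.
Concept 3 vs Model V: Concept 3 preferred on 3+2 = 5 ballots; Concept 3 wins 5–2.
Concept 3–Drift: Drift 6–1.
Model V vs Drift: Model V preferred on 1 ballot; Drift wins 6–1.
Only Model V has no wins; Model V is the Condorcet loser.

Model V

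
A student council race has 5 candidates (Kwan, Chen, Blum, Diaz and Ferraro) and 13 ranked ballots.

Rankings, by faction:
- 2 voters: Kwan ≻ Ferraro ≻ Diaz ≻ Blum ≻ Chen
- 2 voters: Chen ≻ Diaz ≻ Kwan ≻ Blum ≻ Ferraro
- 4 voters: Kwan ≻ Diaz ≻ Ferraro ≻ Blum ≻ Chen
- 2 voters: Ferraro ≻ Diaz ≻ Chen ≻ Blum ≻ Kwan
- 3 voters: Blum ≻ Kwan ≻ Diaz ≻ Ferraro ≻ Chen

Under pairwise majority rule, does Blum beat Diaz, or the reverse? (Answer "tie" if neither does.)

Ballots ranking Blum above Diaz: 3.
Ballots ranking Diaz above Blum: 13 − 3 = 10.
Diaz wins the head-to-head 10–3.

Diaz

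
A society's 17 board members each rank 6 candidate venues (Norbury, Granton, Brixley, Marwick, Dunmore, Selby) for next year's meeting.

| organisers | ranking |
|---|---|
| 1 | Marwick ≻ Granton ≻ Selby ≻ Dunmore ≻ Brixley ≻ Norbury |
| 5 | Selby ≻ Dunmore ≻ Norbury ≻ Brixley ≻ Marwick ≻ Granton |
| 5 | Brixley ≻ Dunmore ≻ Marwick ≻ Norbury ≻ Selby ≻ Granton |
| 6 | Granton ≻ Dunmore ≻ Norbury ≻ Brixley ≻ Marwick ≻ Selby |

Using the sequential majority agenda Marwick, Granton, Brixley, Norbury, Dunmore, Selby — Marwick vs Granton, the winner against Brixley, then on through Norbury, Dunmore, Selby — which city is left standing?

Dunmore

Round 1: Marwick vs Granton — 11–6, Marwick advances.
Round 2: Marwick vs Brixley — 1–16, Brixley advances.
Round 3: Brixley vs Norbury — 6–11, Norbury advances.
Round 4: Norbury vs Dunmore — 0–17, Dunmore advances.
Round 5: Dunmore vs Selby — 11–6, Dunmore advances.
The agenda winner is Dunmore.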